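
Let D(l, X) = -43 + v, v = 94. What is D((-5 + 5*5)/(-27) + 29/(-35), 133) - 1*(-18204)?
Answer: 18255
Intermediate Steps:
D(l, X) = 51 (D(l, X) = -43 + 94 = 51)
D((-5 + 5*5)/(-27) + 29/(-35), 133) - 1*(-18204) = 51 - 1*(-18204) = 51 + 18204 = 18255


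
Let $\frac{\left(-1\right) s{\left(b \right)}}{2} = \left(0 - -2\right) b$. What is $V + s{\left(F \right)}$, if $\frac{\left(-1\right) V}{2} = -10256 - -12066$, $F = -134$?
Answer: $-3084$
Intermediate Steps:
$s{\left(b \right)} = - 4 b$ ($s{\left(b \right)} = - 2 \left(0 - -2\right) b = - 2 \left(0 + 2\right) b = - 2 \cdot 2 b = - 4 b$)
$V = -3620$ ($V = - 2 \left(-10256 - -12066\right) = - 2 \left(-10256 + 12066\right) = \left(-2\right) 1810 = -3620$)
$V + s{\left(F \right)} = -3620 - -536 = -3620 + 536 = -3084$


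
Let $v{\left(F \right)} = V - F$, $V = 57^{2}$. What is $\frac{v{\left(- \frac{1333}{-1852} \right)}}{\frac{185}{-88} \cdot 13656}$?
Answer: $- \frac{13234793}{116970468} \approx -0.11315$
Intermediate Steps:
$V = 3249$
$v{\left(F \right)} = 3249 - F$
$\frac{v{\left(- \frac{1333}{-1852} \right)}}{\frac{185}{-88} \cdot 13656} = \frac{3249 - - \frac{1333}{-1852}}{\frac{185}{-88} \cdot 13656} = \frac{3249 - \left(-1333\right) \left(- \frac{1}{1852}\right)}{185 \left(- \frac{1}{88}\right) 13656} = \frac{3249 - \frac{1333}{1852}}{\left(- \frac{185}{88}\right) 13656} = \frac{3249 - \frac{1333}{1852}}{- \frac{315795}{11}} = \frac{6015815}{1852} \left(- \frac{11}{315795}\right) = - \frac{13234793}{116970468}$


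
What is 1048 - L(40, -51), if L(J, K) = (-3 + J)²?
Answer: -321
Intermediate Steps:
1048 - L(40, -51) = 1048 - (-3 + 40)² = 1048 - 1*37² = 1048 - 1*1369 = 1048 - 1369 = -321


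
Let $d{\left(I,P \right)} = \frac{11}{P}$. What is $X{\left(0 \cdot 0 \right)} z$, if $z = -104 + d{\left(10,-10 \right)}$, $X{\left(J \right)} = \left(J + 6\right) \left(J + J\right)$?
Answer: $0$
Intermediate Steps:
$X{\left(J \right)} = 2 J \left(6 + J\right)$ ($X{\left(J \right)} = \left(6 + J\right) 2 J = 2 J \left(6 + J\right)$)
$z = - \frac{1051}{10}$ ($z = -104 + \frac{11}{-10} = -104 + 11 \left(- \frac{1}{10}\right) = -104 - \frac{11}{10} = - \frac{1051}{10} \approx -105.1$)
$X{\left(0 \cdot 0 \right)} z = 2 \cdot 0 \cdot 0 \left(6 + 0 \cdot 0\right) \left(- \frac{1051}{10}\right) = 2 \cdot 0 \left(6 + 0\right) \left(- \frac{1051}{10}\right) = 2 \cdot 0 \cdot 6 \left(- \frac{1051}{10}\right) = 0 \left(- \frac{1051}{10}\right) = 0$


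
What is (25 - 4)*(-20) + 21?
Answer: -399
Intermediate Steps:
(25 - 4)*(-20) + 21 = 21*(-20) + 21 = -420 + 21 = -399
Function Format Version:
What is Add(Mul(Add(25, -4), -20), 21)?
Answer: -399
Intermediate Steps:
Add(Mul(Add(25, -4), -20), 21) = Add(Mul(21, -20), 21) = Add(-420, 21) = -399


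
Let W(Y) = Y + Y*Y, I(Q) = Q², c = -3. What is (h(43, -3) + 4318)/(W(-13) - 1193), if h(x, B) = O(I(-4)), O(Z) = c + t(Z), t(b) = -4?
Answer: -4311/1037 ≈ -4.1572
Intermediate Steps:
O(Z) = -7 (O(Z) = -3 - 4 = -7)
h(x, B) = -7
W(Y) = Y + Y²
(h(43, -3) + 4318)/(W(-13) - 1193) = (-7 + 4318)/(-13*(1 - 13) - 1193) = 4311/(-13*(-12) - 1193) = 4311/(156 - 1193) = 4311/(-1037) = 4311*(-1/1037) = -4311/1037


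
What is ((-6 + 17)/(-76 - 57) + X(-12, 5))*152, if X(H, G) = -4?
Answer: -4344/7 ≈ -620.57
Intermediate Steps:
((-6 + 17)/(-76 - 57) + X(-12, 5))*152 = ((-6 + 17)/(-76 - 57) - 4)*152 = (11/(-133) - 4)*152 = (11*(-1/133) - 4)*152 = (-11/133 - 4)*152 = -543/133*152 = -4344/7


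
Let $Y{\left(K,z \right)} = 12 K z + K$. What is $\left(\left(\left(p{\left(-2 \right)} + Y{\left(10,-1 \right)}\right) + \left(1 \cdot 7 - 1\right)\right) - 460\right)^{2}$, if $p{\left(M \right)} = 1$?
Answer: $316969$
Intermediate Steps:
$Y{\left(K,z \right)} = K + 12 K z$ ($Y{\left(K,z \right)} = 12 K z + K = K + 12 K z$)
$\left(\left(\left(p{\left(-2 \right)} + Y{\left(10,-1 \right)}\right) + \left(1 \cdot 7 - 1\right)\right) - 460\right)^{2} = \left(\left(\left(1 + 10 \left(1 + 12 \left(-1\right)\right)\right) + \left(1 \cdot 7 - 1\right)\right) - 460\right)^{2} = \left(\left(\left(1 + 10 \left(1 - 12\right)\right) + \left(7 - 1\right)\right) - 460\right)^{2} = \left(\left(\left(1 + 10 \left(-11\right)\right) + 6\right) - 460\right)^{2} = \left(\left(\left(1 - 110\right) + 6\right) - 460\right)^{2} = \left(\left(-109 + 6\right) - 460\right)^{2} = \left(-103 - 460\right)^{2} = \left(-563\right)^{2} = 316969$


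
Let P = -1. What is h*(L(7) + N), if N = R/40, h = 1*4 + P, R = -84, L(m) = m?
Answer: 147/10 ≈ 14.700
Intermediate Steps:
h = 3 (h = 1*4 - 1 = 4 - 1 = 3)
N = -21/10 (N = -84/40 = -84*1/40 = -21/10 ≈ -2.1000)
h*(L(7) + N) = 3*(7 - 21/10) = 3*(49/10) = 147/10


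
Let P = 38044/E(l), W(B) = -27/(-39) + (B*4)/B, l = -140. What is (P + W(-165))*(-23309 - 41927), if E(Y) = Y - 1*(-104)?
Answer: 8030160184/117 ≈ 6.8634e+7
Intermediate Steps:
W(B) = 61/13 (W(B) = -27*(-1/39) + (4*B)/B = 9/13 + 4 = 61/13)
E(Y) = 104 + Y (E(Y) = Y + 104 = 104 + Y)
P = -9511/9 (P = 38044/(104 - 140) = 38044/(-36) = 38044*(-1/36) = -9511/9 ≈ -1056.8)
(P + W(-165))*(-23309 - 41927) = (-9511/9 + 61/13)*(-23309 - 41927) = -123094/117*(-65236) = 8030160184/117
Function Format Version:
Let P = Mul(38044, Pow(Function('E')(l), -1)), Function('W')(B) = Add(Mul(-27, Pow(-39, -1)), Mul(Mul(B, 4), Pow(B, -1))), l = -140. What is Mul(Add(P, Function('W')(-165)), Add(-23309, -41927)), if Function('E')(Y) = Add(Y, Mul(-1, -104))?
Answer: Rational(8030160184, 117) ≈ 6.8634e+7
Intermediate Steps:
Function('W')(B) = Rational(61, 13) (Function('W')(B) = Add(Mul(-27, Rational(-1, 39)), Mul(Mul(4, B), Pow(B, -1))) = Add(Rational(9, 13), 4) = Rational(61, 13))
Function('E')(Y) = Add(104, Y) (Function('E')(Y) = Add(Y, 104) = Add(104, Y))
P = Rational(-9511, 9) (P = Mul(38044, Pow(Add(104, -140), -1)) = Mul(38044, Pow(-36, -1)) = Mul(38044, Rational(-1, 36)) = Rational(-9511, 9) ≈ -1056.8)
Mul(Add(P, Function('W')(-165)), Add(-23309, -41927)) = Mul(Add(Rational(-9511, 9), Rational(61, 13)), Add(-23309, -41927)) = Mul(Rational(-123094, 117), -65236) = Rational(8030160184, 117)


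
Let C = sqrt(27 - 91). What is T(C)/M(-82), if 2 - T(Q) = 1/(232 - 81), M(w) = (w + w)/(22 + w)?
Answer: 4515/6191 ≈ 0.72928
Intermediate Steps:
C = 8*I (C = sqrt(-64) = 8*I ≈ 8.0*I)
M(w) = 2*w/(22 + w) (M(w) = (2*w)/(22 + w) = 2*w/(22 + w))
T(Q) = 301/151 (T(Q) = 2 - 1/(232 - 81) = 2 - 1/151 = 301/151)
T(C)/M(-82) = 301/(151*((2*(-82)/(22 - 82)))) = 301/(151*((2*(-82)/(-60)))) = 301/(151*((2*(-82)*(-1/60)))) = 301/(151*(41/15)) = (301/151)*(15/41) = 4515/6191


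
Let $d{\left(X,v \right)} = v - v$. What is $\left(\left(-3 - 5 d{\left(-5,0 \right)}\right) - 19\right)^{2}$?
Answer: $484$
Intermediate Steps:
$d{\left(X,v \right)} = 0$
$\left(\left(-3 - 5 d{\left(-5,0 \right)}\right) - 19\right)^{2} = \left(\left(-3 - 0\right) - 19\right)^{2} = \left(\left(-3 + 0\right) - 19\right)^{2} = \left(-3 - 19\right)^{2} = \left(-22\right)^{2} = 484$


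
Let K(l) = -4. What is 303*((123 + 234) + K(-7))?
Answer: 106959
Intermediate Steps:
303*((123 + 234) + K(-7)) = 303*((123 + 234) - 4) = 303*(357 - 4) = 303*353 = 106959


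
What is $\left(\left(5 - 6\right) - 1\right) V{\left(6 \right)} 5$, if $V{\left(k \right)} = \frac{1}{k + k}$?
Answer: $- \frac{5}{6} \approx -0.83333$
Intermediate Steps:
$V{\left(k \right)} = \frac{1}{2 k}$
$\left(\left(5 - 6\right) - 1\right) V{\left(6 \right)} 5 = \left(\left(5 - 6\right) - 1\right) \frac{1}{2 \cdot 6} \cdot 5 = \left(\left(5 - 6\right) - 1\right) \frac{1}{2} \cdot \frac{1}{6} \cdot 5 = \left(-1 - 1\right) \frac{1}{12} \cdot 5 = \left(-2\right) \frac{1}{12} \cdot 5 = \left(- \frac{1}{6}\right) 5 = - \frac{5}{6}$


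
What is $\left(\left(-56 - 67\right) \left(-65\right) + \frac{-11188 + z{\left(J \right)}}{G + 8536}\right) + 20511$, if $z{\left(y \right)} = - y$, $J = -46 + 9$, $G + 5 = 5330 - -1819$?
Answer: $\frac{63851847}{2240} \approx 28505.0$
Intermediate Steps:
$G = 7144$ ($G = -5 + \left(5330 - -1819\right) = -5 + \left(5330 + 1819\right) = -5 + 7149 = 7144$)
$J = -37$
$\left(\left(-56 - 67\right) \left(-65\right) + \frac{-11188 + z{\left(J \right)}}{G + 8536}\right) + 20511 = \left(\left(-56 - 67\right) \left(-65\right) + \frac{-11188 - -37}{7144 + 8536}\right) + 20511 = \left(\left(-123\right) \left(-65\right) + \frac{-11188 + 37}{15680}\right) + 20511 = \left(7995 - \frac{1593}{2240}\right) + 20511 = \frac{17907207}{2240} + 20511 = \frac{63851847}{2240}$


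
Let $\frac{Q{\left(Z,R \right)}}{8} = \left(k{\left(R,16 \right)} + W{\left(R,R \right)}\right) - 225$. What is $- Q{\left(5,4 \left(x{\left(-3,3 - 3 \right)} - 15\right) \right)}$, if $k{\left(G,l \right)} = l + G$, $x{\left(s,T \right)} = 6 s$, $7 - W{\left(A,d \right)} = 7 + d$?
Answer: $1672$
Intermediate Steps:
$W{\left(A,d \right)} = - d$ ($W{\left(A,d \right)} = 7 - \left(7 + d\right) = - d$)
$k{\left(G,l \right)} = G + l$
$Q{\left(Z,R \right)} = -1672$ ($Q{\left(Z,R \right)} = 8 \left(\left(\left(R + 16\right) - R\right) - 225\right) = 8 \left(\left(\left(16 + R\right) - R\right) - 225\right) = 8 \left(16 - 225\right) = 8 \left(-209\right) = -1672$)
$- Q{\left(5,4 \left(x{\left(-3,3 - 3 \right)} - 15\right) \right)} = \left(-1\right) \left(-1672\right) = 1672$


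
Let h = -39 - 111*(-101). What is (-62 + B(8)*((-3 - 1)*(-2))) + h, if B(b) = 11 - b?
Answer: 11134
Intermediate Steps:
h = 11172 (h = -39 + 11211 = 11172)
(-62 + B(8)*((-3 - 1)*(-2))) + h = (-62 + (11 - 1*8)*((-3 - 1)*(-2))) + 11172 = (-62 + (11 - 8)*(-4*(-2))) + 11172 = (-62 + 3*8) + 11172 = (-62 + 24) + 11172 = -38 + 11172 = 11134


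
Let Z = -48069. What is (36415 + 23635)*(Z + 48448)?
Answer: 22758950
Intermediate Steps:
(36415 + 23635)*(Z + 48448) = (36415 + 23635)*(-48069 + 48448) = 60050*379 = 22758950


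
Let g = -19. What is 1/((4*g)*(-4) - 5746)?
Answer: -1/5442 ≈ -0.00018376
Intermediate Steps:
1/((4*g)*(-4) - 5746) = 1/((4*(-19))*(-4) - 5746) = 1/(-76*(-4) - 5746) = 1/(304 - 5746) = 1/(-5442) = -1/5442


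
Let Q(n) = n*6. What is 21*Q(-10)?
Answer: -1260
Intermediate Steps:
Q(n) = 6*n
21*Q(-10) = 21*(6*(-10)) = 21*(-60) = -1260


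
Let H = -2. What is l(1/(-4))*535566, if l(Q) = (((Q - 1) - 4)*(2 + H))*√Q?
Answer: 0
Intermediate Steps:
l(Q) = 0 (l(Q) = (((Q - 1) - 4)*(2 - 2))*√Q = (((-1 + Q) - 4)*0)*√Q = ((-5 + Q)*0)*√Q = 0*√Q = 0)
l(1/(-4))*535566 = 0*535566 = 0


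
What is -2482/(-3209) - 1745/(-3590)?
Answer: 2902017/2304062 ≈ 1.2595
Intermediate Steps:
-2482/(-3209) - 1745/(-3590) = -2482*(-1/3209) - 1745*(-1/3590) = 2482/3209 + 349/718 = 2902017/2304062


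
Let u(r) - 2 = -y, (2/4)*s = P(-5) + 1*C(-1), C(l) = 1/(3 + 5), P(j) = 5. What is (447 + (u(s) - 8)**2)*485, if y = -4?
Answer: 218735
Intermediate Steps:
C(l) = 1/8
s = 41/4 (s = 2*(5 + 1*(1/8)) = 2*(5 + 1/8) = 2*(41/8) = 41/4 ≈ 10.250)
u(r) = 6 (u(r) = 2 - 1*(-4) = 2 + 4 = 6)
(447 + (u(s) - 8)**2)*485 = (447 + (6 - 8)**2)*485 = (447 + (-2)**2)*485 = (447 + 4)*485 = 451*485 = 218735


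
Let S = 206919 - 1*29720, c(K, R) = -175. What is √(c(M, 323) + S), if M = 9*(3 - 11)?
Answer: 8*√2766 ≈ 420.74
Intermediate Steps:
M = -72 (M = 9*(-8) = -72)
S = 177199 (S = 206919 - 29720 = 177199)
√(c(M, 323) + S) = √(-175 + 177199) = √177024 = 8*√2766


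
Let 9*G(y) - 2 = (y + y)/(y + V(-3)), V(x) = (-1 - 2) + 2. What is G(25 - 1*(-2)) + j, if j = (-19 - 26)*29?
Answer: -152632/117 ≈ -1304.5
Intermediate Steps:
V(x) = -1 (V(x) = -3 + 2 = -1)
G(y) = 2/9 + 2*y/(9*(-1 + y)) (G(y) = 2/9 + ((y + y)/(y - 1))/9 = 2/9 + ((2*y)/(-1 + y))/9 = 2/9 + (2*y/(-1 + y))/9 = 2/9 + 2*y/(9*(-1 + y)))
j = -1305 (j = -45*29 = -1305)
G(25 - 1*(-2)) + j = 2*(-1 + 2*(25 - 1*(-2)))/(9*(-1 + (25 - 1*(-2)))) - 1305 = 2*(-1 + 2*(25 + 2))/(9*(-1 + (25 + 2))) - 1305 = 2*(-1 + 2*27)/(9*(-1 + 27)) - 1305 = (2/9)*(-1 + 54)/26 - 1305 = (2/9)*(1/26)*53 - 1305 = 53/117 - 1305 = -152632/117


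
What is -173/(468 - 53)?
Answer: -173/415 ≈ -0.41687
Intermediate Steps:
-173/(468 - 53) = -173/415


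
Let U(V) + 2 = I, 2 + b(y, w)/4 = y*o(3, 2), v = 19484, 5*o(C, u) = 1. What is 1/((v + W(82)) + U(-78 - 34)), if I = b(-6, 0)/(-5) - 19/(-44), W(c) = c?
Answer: 1100/21523691 ≈ 5.1107e-5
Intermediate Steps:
o(C, u) = ⅕ (o(C, u) = (⅕)*1 = ⅕)
b(y, w) = -8 + 4*y/5 (b(y, w) = -8 + 4*(y*(⅕)) = -8 + 4*(y/5) = -8 + 4*y/5)
I = 3291/1100 (I = (-8 + (⅘)*(-6))/(-5) - 19/(-44) = (-8 - 24/5)*(-⅕) - 19*(-1/44) = -64/5*(-⅕) + 19/44 = 64/25 + 19/44 = 3291/1100 ≈ 2.9918)
U(V) = 1091/1100 (U(V) = -2 + 3291/1100 = 1091/1100)
1/((v + W(82)) + U(-78 - 34)) = 1/((19484 + 82) + 1091/1100) = 1/(19566 + 1091/1100) = 1/(21523691/1100) = 1100/21523691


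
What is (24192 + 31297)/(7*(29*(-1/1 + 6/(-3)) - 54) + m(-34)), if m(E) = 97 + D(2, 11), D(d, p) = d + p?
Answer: -55489/877 ≈ -63.271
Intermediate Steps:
m(E) = 110 (m(E) = 97 + (2 + 11) = 97 + 13 = 110)
(24192 + 31297)/(7*(29*(-1/1 + 6/(-3)) - 54) + m(-34)) = (24192 + 31297)/(7*(29*(-1/1 + 6/(-3)) - 54) + 110) = 55489/(7*(29*(-1*1 + 6*(-⅓)) - 54) + 110) = 55489/(7*(29*(-1 - 2) - 54) + 110) = 55489/(7*(29*(-3) - 54) + 110) = 55489/(7*(-87 - 54) + 110) = 55489/(7*(-141) + 110) = 55489/(-987 + 110) = 55489/(-877) = 55489*(-1/877) = -55489/877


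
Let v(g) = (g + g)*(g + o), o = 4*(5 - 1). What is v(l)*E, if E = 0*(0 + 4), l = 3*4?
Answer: 0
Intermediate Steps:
o = 16 (o = 4*4 = 16)
l = 12
v(g) = 2*g*(16 + g) (v(g) = (g + g)*(g + 16) = (2*g)*(16 + g) = 2*g*(16 + g))
E = 0 (E = 0*4 = 0)
v(l)*E = (2*12*(16 + 12))*0 = (2*12*28)*0 = 672*0 = 0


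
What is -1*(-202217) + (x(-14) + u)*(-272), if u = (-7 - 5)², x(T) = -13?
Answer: 166585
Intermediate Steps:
u = 144 (u = (-12)² = 144)
-1*(-202217) + (x(-14) + u)*(-272) = -1*(-202217) + (-13 + 144)*(-272) = 202217 + 131*(-272) = 202217 - 35632 = 166585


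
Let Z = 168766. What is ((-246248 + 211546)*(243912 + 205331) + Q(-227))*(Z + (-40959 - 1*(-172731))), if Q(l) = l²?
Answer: -4685260910632666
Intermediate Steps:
((-246248 + 211546)*(243912 + 205331) + Q(-227))*(Z + (-40959 - 1*(-172731))) = ((-246248 + 211546)*(243912 + 205331) + (-227)²)*(168766 + (-40959 - 1*(-172731))) = (-34702*449243 + 51529)*(168766 + (-40959 + 172731)) = (-15589630586 + 51529)*(168766 + 131772) = -15589579057*300538 = -4685260910632666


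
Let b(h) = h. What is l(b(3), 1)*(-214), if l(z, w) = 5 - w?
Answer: -856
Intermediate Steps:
l(b(3), 1)*(-214) = (5 - 1*1)*(-214) = (5 - 1)*(-214) = 4*(-214) = -856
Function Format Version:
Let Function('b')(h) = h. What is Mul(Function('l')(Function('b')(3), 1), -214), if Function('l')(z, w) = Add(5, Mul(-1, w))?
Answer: -856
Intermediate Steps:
Mul(Function('l')(Function('b')(3), 1), -214) = Mul(Add(5, Mul(-1, 1)), -214) = Mul(Add(5, -1), -214) = Mul(4, -214) = -856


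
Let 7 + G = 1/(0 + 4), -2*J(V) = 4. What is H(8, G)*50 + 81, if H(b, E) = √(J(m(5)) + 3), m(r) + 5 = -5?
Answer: 131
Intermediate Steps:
m(r) = -10 (m(r) = -5 - 5 = -10)
J(V) = -2 (J(V) = -½*4 = -2)
G = -27/4 (G = -7 + 1/(0 + 4) = -7 + 1/4 = -7 + ¼ = -27/4 ≈ -6.7500)
H(b, E) = 1 (H(b, E) = √(-2 + 3) = √1 = 1)
H(8, G)*50 + 81 = 1*50 + 81 = 50 + 81 = 131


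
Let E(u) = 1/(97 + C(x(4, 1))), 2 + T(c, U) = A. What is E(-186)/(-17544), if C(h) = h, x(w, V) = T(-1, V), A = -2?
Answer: -1/1631592 ≈ -6.1290e-7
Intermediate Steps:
T(c, U) = -4 (T(c, U) = -2 - 2 = -4)
x(w, V) = -4
E(u) = 1/93 (E(u) = 1/(97 - 4) = 1/93)
E(-186)/(-17544) = (1/93)/(-17544) = (1/93)*(-1/17544) = -1/1631592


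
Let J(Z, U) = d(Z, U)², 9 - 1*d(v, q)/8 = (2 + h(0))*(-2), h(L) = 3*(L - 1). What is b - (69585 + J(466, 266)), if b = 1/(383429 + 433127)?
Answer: -59380768875/816556 ≈ -72721.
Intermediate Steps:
h(L) = -3 + 3*L (h(L) = 3*(-1 + L) = -3 + 3*L)
d(v, q) = 56 (d(v, q) = 72 - 8*(2 + (-3 + 3*0))*(-2) = 72 - 8*(2 + (-3 + 0))*(-2) = 72 - 8*(2 - 3)*(-2) = 72 - (-8)*(-2) = 72 - 8*2 = 72 - 16 = 56)
J(Z, U) = 3136 (J(Z, U) = 56² = 3136)
b = 1/816556 ≈ 1.2247e-6
b - (69585 + J(466, 266)) = 1/816556 - (69585 + 3136) = 1/816556 - 1*72721 = 1/816556 - 72721 = -59380768875/816556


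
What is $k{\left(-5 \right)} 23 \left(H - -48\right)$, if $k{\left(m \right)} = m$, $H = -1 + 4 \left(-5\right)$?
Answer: $-3105$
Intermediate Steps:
$H = -21$ ($H = -1 - 20 = -21$)
$k{\left(-5 \right)} 23 \left(H - -48\right) = \left(-5\right) 23 \left(-21 - -48\right) = - 115 \left(-21 + 48\right) = \left(-115\right) 27 = -3105$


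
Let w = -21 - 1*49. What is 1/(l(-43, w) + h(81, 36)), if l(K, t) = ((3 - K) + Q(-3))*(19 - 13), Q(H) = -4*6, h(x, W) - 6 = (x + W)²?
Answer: 1/13827 ≈ 7.2322e-5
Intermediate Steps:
w = -70 (w = -21 - 49 = -70)
h(x, W) = 6 + (W + x)² (h(x, W) = 6 + (x + W)² = 6 + (W + x)²)
Q(H) = -24
l(K, t) = -126 - 6*K (l(K, t) = ((3 - K) - 24)*(19 - 13) = (-21 - K)*6 = -126 - 6*K)
1/(l(-43, w) + h(81, 36)) = 1/((-126 - 6*(-43)) + (6 + (36 + 81)²)) = 1/((-126 + 258) + (6 + 117²)) = 1/(132 + (6 + 13689)) = 1/(132 + 13695) = 1/13827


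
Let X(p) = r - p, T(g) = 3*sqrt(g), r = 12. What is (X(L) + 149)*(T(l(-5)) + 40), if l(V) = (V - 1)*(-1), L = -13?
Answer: 6960 + 522*sqrt(6) ≈ 8238.6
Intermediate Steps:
l(V) = 1 - V (l(V) = (-1 + V)*(-1) = 1 - V)
X(p) = 12 - p
(X(L) + 149)*(T(l(-5)) + 40) = ((12 - 1*(-13)) + 149)*(3*sqrt(1 - 1*(-5)) + 40) = ((12 + 13) + 149)*(3*sqrt(1 + 5) + 40) = (25 + 149)*(3*sqrt(6) + 40) = 174*(40 + 3*sqrt(6)) = 6960 + 522*sqrt(6)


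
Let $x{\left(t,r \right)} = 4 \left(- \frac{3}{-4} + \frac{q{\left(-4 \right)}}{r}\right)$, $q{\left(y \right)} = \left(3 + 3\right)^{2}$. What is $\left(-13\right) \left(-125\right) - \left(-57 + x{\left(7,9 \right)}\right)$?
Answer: $1663$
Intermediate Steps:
$q{\left(y \right)} = 36$ ($q{\left(y \right)} = 6^{2} = 36$)
$x{\left(t,r \right)} = 3 + \frac{144}{r}$ ($x{\left(t,r \right)} = 4 \left(- \frac{3}{-4} + \frac{36}{r}\right) = 4 \left(\left(-3\right) \left(- \frac{1}{4}\right) + \frac{36}{r}\right) = 4 \left(\frac{3}{4} + \frac{36}{r}\right) = 3 + \frac{144}{r}$)
$\left(-13\right) \left(-125\right) - \left(-57 + x{\left(7,9 \right)}\right) = \left(-13\right) \left(-125\right) + \left(\left(38 + 19\right) - \left(3 + \frac{144}{9}\right)\right) = 1625 + \left(57 - \left(3 + 144 \cdot \frac{1}{9}\right)\right) = 1625 + \left(57 - \left(3 + 16\right)\right) = 1625 + \left(57 - 19\right) = 1625 + 38 = 1663$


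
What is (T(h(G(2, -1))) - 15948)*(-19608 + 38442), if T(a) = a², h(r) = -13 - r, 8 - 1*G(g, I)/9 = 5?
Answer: -270230232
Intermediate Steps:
G(g, I) = 27 (G(g, I) = 72 - 9*5 = 72 - 45 = 27)
(T(h(G(2, -1))) - 15948)*(-19608 + 38442) = ((-13 - 1*27)² - 15948)*(-19608 + 38442) = ((-13 - 27)² - 15948)*18834 = ((-40)² - 15948)*18834 = (1600 - 15948)*18834 = -14348*18834 = -270230232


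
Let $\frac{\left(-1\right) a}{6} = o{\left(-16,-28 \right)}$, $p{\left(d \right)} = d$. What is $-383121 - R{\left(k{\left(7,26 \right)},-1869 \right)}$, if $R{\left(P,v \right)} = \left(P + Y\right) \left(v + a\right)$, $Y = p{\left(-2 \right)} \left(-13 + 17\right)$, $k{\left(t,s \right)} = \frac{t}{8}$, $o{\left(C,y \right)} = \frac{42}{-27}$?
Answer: $- \frac{3170969}{8} \approx -3.9637 \cdot 10^{5}$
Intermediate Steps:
$o{\left(C,y \right)} = - \frac{14}{9}$ ($o{\left(C,y \right)} = 42 \left(- \frac{1}{27}\right) = - \frac{14}{9}$)
$k{\left(t,s \right)} = \frac{t}{8}$ ($k{\left(t,s \right)} = t \frac{1}{8} = \frac{t}{8}$)
$Y = -8$ ($Y = - 2 \left(-13 + 17\right) = \left(-2\right) 4 = -8$)
$a = \frac{28}{3}$ ($a = \left(-6\right) \left(- \frac{14}{9}\right) = \frac{28}{3} \approx 9.3333$)
$R{\left(P,v \right)} = \left(-8 + P\right) \left(\frac{28}{3} + v\right)$ ($R{\left(P,v \right)} = \left(P - 8\right) \left(v + \frac{28}{3}\right) = \left(-8 + P\right) \left(\frac{28}{3} + v\right)$)
$-383121 - R{\left(k{\left(7,26 \right)},-1869 \right)} = -383121 - \left(- \frac{224}{3} - -14952 + \frac{28 \cdot \frac{1}{8} \cdot 7}{3} + \frac{1}{8} \cdot 7 \left(-1869\right)\right) = -383121 - \left(- \frac{224}{3} + 14952 + \frac{28}{3} \cdot \frac{7}{8} + \frac{7}{8} \left(-1869\right)\right) = -383121 - \left(- \frac{224}{3} + 14952 + \frac{49}{6} - \frac{13083}{8}\right) = -383121 - \frac{106001}{8} = - \frac{3170969}{8}$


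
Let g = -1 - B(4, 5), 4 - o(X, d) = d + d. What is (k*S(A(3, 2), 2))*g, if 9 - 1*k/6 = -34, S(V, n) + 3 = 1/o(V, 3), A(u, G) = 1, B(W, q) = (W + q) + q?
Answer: 13545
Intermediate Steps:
B(W, q) = W + 2*q
o(X, d) = 4 - 2*d (o(X, d) = 4 - (d + d) = 4 - 2*d)
S(V, n) = -7/2 (S(V, n) = -3 + 1/(4 - 2*3) = -3 + 1/(4 - 6) = -3 + 1/(-2) = -3 - ½ = -7/2)
g = -15 (g = -1 - (4 + 2*5) = -1 - (4 + 10) = -1 - 1*14 = -1 - 14 = -15)
k = 258 (k = 54 - 6*(-34) = 54 + 204 = 258)
(k*S(A(3, 2), 2))*g = (258*(-7/2))*(-15) = -903*(-15) = 13545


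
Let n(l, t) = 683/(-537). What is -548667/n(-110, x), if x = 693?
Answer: 294634179/683 ≈ 4.3138e+5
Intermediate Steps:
n(l, t) = -683/537 (n(l, t) = 683*(-1/537) = -683/537)
-548667/n(-110, x) = -548667/(-683/537) = -548667*(-537/683) = 294634179/683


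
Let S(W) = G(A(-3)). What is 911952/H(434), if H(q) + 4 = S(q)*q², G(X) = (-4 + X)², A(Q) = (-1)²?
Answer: 56997/105950 ≈ 0.53796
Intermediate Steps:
A(Q) = 1
S(W) = 9 (S(W) = (-4 + 1)² = (-3)² = 9)
H(q) = -4 + 9*q²
911952/H(434) = 911952/(-4 + 9*434²) = 911952/(-4 + 9*188356) = 911952/(-4 + 1695204) = 911952/1695200 = 911952*(1/1695200) = 56997/105950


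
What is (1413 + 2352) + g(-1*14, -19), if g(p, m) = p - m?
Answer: 3770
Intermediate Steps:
(1413 + 2352) + g(-1*14, -19) = (1413 + 2352) + (-1*14 - 1*(-19)) = 3765 + (-14 + 19) = 3765 + 5 = 3770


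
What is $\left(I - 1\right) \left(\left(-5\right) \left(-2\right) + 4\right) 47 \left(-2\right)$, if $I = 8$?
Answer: $-9212$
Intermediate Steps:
$\left(I - 1\right) \left(\left(-5\right) \left(-2\right) + 4\right) 47 \left(-2\right) = \left(8 - 1\right) \left(\left(-5\right) \left(-2\right) + 4\right) 47 \left(-2\right) = 7 \left(10 + 4\right) 47 \left(-2\right) = 7 \cdot 14 \cdot 47 \left(-2\right) = 98 \cdot 47 \left(-2\right) = 4606 \left(-2\right) = -9212$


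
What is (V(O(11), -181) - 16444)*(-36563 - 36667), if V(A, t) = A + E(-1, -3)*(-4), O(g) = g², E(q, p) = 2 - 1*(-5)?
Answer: 1197383730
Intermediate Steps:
E(q, p) = 7 (E(q, p) = 2 + 5 = 7)
V(A, t) = -28 + A (V(A, t) = A + 7*(-4) = A - 28 = -28 + A)
(V(O(11), -181) - 16444)*(-36563 - 36667) = ((-28 + 11²) - 16444)*(-36563 - 36667) = ((-28 + 121) - 16444)*(-73230) = (93 - 16444)*(-73230) = -16351*(-73230) = 1197383730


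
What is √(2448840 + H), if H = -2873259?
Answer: I*√424419 ≈ 651.47*I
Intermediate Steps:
√(2448840 + H) = √(2448840 - 2873259) = √(-424419) = I*√424419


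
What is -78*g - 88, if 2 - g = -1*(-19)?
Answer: 1238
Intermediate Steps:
g = -17 (g = 2 - (-1)*(-19) = 2 - 1*19 = 2 - 19 = -17)
-78*g - 88 = -78*(-17) - 88 = 1326 - 88 = 1238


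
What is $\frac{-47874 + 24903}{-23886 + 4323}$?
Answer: $\frac{7657}{6521} \approx 1.1742$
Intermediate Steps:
$\frac{-47874 + 24903}{-23886 + 4323} = - \frac{22971}{-19563} = \left(-22971\right) \left(- \frac{1}{19563}\right) = \frac{7657}{6521}$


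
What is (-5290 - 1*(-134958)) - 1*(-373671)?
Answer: 503339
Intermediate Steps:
(-5290 - 1*(-134958)) - 1*(-373671) = (-5290 + 134958) + 373671 = 129668 + 373671 = 503339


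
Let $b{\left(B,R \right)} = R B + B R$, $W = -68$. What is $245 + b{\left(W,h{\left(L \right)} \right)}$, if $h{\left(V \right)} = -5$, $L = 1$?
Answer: $925$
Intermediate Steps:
$b{\left(B,R \right)} = 2 B R$ ($b{\left(B,R \right)} = B R + B R = 2 B R$)
$245 + b{\left(W,h{\left(L \right)} \right)} = 245 + 2 \left(-68\right) \left(-5\right) = 245 + 680 = 925$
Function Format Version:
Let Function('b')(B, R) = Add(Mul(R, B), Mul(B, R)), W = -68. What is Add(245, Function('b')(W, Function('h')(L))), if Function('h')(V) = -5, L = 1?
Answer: 925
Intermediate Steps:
Function('b')(B, R) = Mul(2, B, R) (Function('b')(B, R) = Add(Mul(B, R), Mul(B, R)) = Mul(2, B, R))
Add(245, Function('b')(W, Function('h')(L))) = Add(245, Mul(2, -68, -5)) = Add(245, 680) = 925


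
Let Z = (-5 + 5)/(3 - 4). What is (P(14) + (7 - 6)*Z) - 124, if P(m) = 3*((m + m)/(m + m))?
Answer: -121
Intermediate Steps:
P(m) = 3 (P(m) = 3*((2*m)/((2*m))) = 3*((2*m)*(1/(2*m))) = 3*1 = 3)
Z = 0 (Z = 0/(-1) = 0*(-1) = 0)
(P(14) + (7 - 6)*Z) - 124 = (3 + (7 - 6)*0) - 124 = (3 + 1*0) - 124 = (3 + 0) - 124 = 3 - 124 = -121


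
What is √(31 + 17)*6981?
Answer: 27924*√3 ≈ 48366.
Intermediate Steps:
√(31 + 17)*6981 = √48*6981 = (4*√3)*6981 = 27924*√3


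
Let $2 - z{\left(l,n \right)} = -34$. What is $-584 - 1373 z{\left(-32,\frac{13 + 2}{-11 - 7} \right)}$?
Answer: $-50012$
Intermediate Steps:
$z{\left(l,n \right)} = 36$ ($z{\left(l,n \right)} = 2 - -34 = 2 + 34 = 36$)
$-584 - 1373 z{\left(-32,\frac{13 + 2}{-11 - 7} \right)} = -584 - 49428 = -50012$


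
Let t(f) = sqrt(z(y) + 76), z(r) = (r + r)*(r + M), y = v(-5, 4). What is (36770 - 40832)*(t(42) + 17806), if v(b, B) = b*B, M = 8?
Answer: -72327972 - 8124*sqrt(139) ≈ -7.2424e+7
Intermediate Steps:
v(b, B) = B*b
y = -20 (y = 4*(-5) = -20)
z(r) = 2*r*(8 + r) (z(r) = (r + r)*(r + 8) = (2*r)*(8 + r) = 2*r*(8 + r))
t(f) = 2*sqrt(139) (t(f) = sqrt(2*(-20)*(8 - 20) + 76) = sqrt(2*(-20)*(-12) + 76) = sqrt(480 + 76) = sqrt(556) = 2*sqrt(139))
(36770 - 40832)*(t(42) + 17806) = (36770 - 40832)*(2*sqrt(139) + 17806) = -4062*(17806 + 2*sqrt(139)) = -72327972 - 8124*sqrt(139)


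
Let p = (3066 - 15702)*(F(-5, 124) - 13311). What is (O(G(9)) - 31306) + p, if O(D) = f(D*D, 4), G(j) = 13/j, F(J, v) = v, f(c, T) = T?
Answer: 166599630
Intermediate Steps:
O(D) = 4
p = 166630932 (p = (3066 - 15702)*(124 - 13311) = -12636*(-13187) = 166630932)
(O(G(9)) - 31306) + p = (4 - 31306) + 166630932 = -31302 + 166630932 = 166599630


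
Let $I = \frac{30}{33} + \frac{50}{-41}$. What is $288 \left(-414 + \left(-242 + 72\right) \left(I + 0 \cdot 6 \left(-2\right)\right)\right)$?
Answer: $- \frac{46919232}{451} \approx -1.0403 \cdot 10^{5}$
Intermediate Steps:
$I = - \frac{140}{451}$ ($I = 30 \cdot \frac{1}{33} + 50 \left(- \frac{1}{41}\right) = \frac{10}{11} - \frac{50}{41} = - \frac{140}{451} \approx -0.31042$)
$288 \left(-414 + \left(-242 + 72\right) \left(I + 0 \cdot 6 \left(-2\right)\right)\right) = 288 \left(-414 + \left(-242 + 72\right) \left(- \frac{140}{451} + 0 \cdot 6 \left(-2\right)\right)\right) = 288 \left(-414 - 170 \left(- \frac{140}{451} + 0 \left(-2\right)\right)\right) = 288 \left(-414 - 170 \left(- \frac{140}{451} + 0\right)\right) = 288 \left(-414 - - \frac{23800}{451}\right) = 288 \left(-414 + \frac{23800}{451}\right) = 288 \left(- \frac{162914}{451}\right) = - \frac{46919232}{451}$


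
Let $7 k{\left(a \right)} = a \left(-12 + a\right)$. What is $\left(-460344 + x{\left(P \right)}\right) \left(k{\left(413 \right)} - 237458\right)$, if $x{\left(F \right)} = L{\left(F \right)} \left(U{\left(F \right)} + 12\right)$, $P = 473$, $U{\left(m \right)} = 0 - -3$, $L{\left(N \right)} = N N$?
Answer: $-619074460209$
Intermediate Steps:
$L{\left(N \right)} = N^{2}$
$U{\left(m \right)} = 3$ ($U{\left(m \right)} = 0 + 3 = 3$)
$x{\left(F \right)} = 15 F^{2}$ ($x{\left(F \right)} = F^{2} \left(3 + 12\right) = F^{2} \cdot 15 = 15 F^{2}$)
$k{\left(a \right)} = \frac{a \left(-12 + a\right)}{7}$
$\left(-460344 + x{\left(P \right)}\right) \left(k{\left(413 \right)} - 237458\right) = \left(-460344 + 15 \cdot 473^{2}\right) \left(\frac{1}{7} \cdot 413 \left(-12 + 413\right) - 237458\right) = \left(-460344 + 15 \cdot 223729\right) \left(\frac{1}{7} \cdot 413 \cdot 401 - 237458\right) = \left(-460344 + 3355935\right) \left(23659 - 237458\right) = 2895591 \left(-213799\right) = -619074460209$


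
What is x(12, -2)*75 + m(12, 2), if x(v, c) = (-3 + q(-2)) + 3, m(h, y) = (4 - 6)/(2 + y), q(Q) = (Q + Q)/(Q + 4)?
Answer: -301/2 ≈ -150.50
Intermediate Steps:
q(Q) = 2*Q/(4 + Q) (q(Q) = (2*Q)/(4 + Q) = 2*Q/(4 + Q))
m(h, y) = -2/(2 + y)
x(v, c) = -2 (x(v, c) = (-3 + 2*(-2)/(4 - 2)) + 3 = (-3 + 2*(-2)/2) + 3 = (-3 + 2*(-2)*(½)) + 3 = (-3 - 2) + 3 = -5 + 3 = -2)
x(12, -2)*75 + m(12, 2) = -2*75 - 2/(2 + 2) = -150 - 2/4 = -150 - 2*¼ = -150 - ½ = -301/2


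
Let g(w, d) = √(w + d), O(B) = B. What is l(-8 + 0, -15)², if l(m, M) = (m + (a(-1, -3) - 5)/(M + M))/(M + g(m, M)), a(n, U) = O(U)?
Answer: 13456/(225*(15 - I*√23)²) ≈ 0.19642 + 0.1399*I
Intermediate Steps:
a(n, U) = U
g(w, d) = √(d + w)
l(m, M) = (m - 4/M)/(M + √(M + m)) (l(m, M) = (m + (-3 - 5)/(M + M))/(M + √(M + m)) = (m - 8*1/(2*M))/(M + √(M + m)) = (m - 4/M)/(M + √(M + m)))
l(-8 + 0, -15)² = ((-4 - 15*(-8 + 0))/((-15)*(-15 + √(-15 + (-8 + 0)))))² = (-(-4 - 15*(-8))/(15*(-15 + √(-15 - 8))))² = (-(-4 + 120)/(15*(-15 + √(-23))))² = (-1/15*116/(-15 + I*√23))² = (-116/(15*(-15 + I*√23)))² = 13456/(225*(-15 + I*√23)²)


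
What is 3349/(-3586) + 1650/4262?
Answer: -4178269/7641766 ≈ -0.54677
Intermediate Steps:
3349/(-3586) + 1650/4262 = 3349*(-1/3586) + 1650*(1/4262) = -3349/3586 + 825/2131 = -4178269/7641766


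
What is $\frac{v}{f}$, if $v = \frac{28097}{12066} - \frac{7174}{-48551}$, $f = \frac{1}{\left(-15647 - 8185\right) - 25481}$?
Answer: $- \frac{71538316384403}{585816366} \approx -1.2212 \cdot 10^{5}$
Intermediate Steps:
$f = - \frac{1}{49313}$ ($f = \frac{1}{-23832 - 25481} = \frac{1}{-49313} = - \frac{1}{49313} \approx -2.0279 \cdot 10^{-5}$)
$v = \frac{1450698931}{585816366}$ ($v = 28097 \cdot \frac{1}{12066} - - \frac{7174}{48551} = \frac{28097}{12066} + \frac{7174}{48551} = \frac{1450698931}{585816366} \approx 2.4764$)
$\frac{v}{f} = \frac{1450698931}{585816366 \left(- \frac{1}{49313}\right)} = \frac{1450698931}{585816366} \left(-49313\right) = - \frac{71538316384403}{585816366}$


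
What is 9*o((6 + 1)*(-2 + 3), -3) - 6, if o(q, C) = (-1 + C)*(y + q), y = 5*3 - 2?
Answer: -726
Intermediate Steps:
y = 13 (y = 15 - 2 = 13)
o(q, C) = (-1 + C)*(13 + q)
9*o((6 + 1)*(-2 + 3), -3) - 6 = 9*(-13 - (6 + 1)*(-2 + 3) + 13*(-3) - 3*(6 + 1)*(-2 + 3)) - 6 = 9*(-13 - 7 - 39 - 21) - 6 = 9*(-80) - 6 = -720 - 6 = -726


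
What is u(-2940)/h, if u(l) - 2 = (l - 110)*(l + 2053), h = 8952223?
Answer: 2705352/8952223 ≈ 0.30220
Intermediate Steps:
u(l) = 2 + (-110 + l)*(2053 + l) (u(l) = 2 + (l - 110)*(l + 2053) = 2 + (-110 + l)*(2053 + l))
u(-2940)/h = (-225828 + (-2940)² + 1943*(-2940))/8952223 = (-225828 + 8643600 - 5712420)*(1/8952223) = 2705352*(1/8952223) = 2705352/8952223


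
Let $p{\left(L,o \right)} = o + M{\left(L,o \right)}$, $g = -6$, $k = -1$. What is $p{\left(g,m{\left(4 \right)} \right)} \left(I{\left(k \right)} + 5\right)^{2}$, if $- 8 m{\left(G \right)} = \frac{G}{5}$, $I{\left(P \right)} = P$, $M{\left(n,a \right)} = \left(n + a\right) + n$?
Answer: $- \frac{976}{5} \approx -195.2$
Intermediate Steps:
$M{\left(n,a \right)} = a + 2 n$ ($M{\left(n,a \right)} = \left(a + n\right) + n = a + 2 n$)
$m{\left(G \right)} = - \frac{G}{40}$ ($m{\left(G \right)} = - \frac{G \frac{1}{5}}{8} = - \frac{\frac{1}{5} G}{8} = - \frac{G}{40}$)
$p{\left(L,o \right)} = 2 L + 2 o$ ($p{\left(L,o \right)} = o + \left(o + 2 L\right) = 2 L + 2 o$)
$p{\left(g,m{\left(4 \right)} \right)} \left(I{\left(k \right)} + 5\right)^{2} = \left(2 \left(-6\right) + 2 \left(\left(- \frac{1}{40}\right) 4\right)\right) \left(-1 + 5\right)^{2} = \left(-12 + 2 \left(- \frac{1}{10}\right)\right) 4^{2} = \left(-12 - \frac{1}{5}\right) 16 = \left(- \frac{61}{5}\right) 16 = - \frac{976}{5}$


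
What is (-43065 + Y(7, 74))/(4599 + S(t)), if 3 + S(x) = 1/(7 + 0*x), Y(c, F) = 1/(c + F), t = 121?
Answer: -24417848/2606013 ≈ -9.3698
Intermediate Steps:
Y(c, F) = 1/(F + c)
S(x) = -20/7 (S(x) = -3 + 1/(7 + 0*x) = -3 + 1/(7 + 0) = -3 + 1/7 = -3 + ⅐ = -20/7)
(-43065 + Y(7, 74))/(4599 + S(t)) = (-43065 + 1/(74 + 7))/(4599 - 20/7) = (-43065 + 1/81)/(32173/7) = (-43065 + 1/81)*(7/32173) = -3488264/81*7/32173 = -24417848/2606013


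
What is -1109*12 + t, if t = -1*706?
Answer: -14014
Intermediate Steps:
t = -706
-1109*12 + t = -1109*12 - 706 = -13308 - 706 = -14014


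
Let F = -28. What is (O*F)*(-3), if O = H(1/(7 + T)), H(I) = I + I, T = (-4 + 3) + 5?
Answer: 168/11 ≈ 15.273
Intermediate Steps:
T = 4 (T = -1 + 5 = 4)
H(I) = 2*I
O = 2/11 (O = 2/(7 + 4) = 2/11 ≈ 0.18182)
(O*F)*(-3) = ((2/11)*(-28))*(-3) = -56/11*(-3) = 168/11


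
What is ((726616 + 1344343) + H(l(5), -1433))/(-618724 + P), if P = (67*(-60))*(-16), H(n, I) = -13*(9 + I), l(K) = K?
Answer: -2089471/554404 ≈ -3.7689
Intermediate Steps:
H(n, I) = -117 - 13*I
P = 64320 (P = -4020*(-16) = 64320)
((726616 + 1344343) + H(l(5), -1433))/(-618724 + P) = ((726616 + 1344343) + (-117 - 13*(-1433)))/(-618724 + 64320) = (2070959 + (-117 + 18629))/(-554404) = (2070959 + 18512)*(-1/554404) = 2089471*(-1/554404) = -2089471/554404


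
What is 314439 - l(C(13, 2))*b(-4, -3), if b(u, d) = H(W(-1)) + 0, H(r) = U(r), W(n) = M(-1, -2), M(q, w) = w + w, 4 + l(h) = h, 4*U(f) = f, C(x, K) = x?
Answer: 314448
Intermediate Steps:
U(f) = f/4
l(h) = -4 + h
M(q, w) = 2*w
W(n) = -4 (W(n) = 2*(-2) = -4)
H(r) = r/4
b(u, d) = -1 (b(u, d) = (1/4)*(-4) + 0 = -1 + 0 = -1)
314439 - l(C(13, 2))*b(-4, -3) = 314439 - (-4 + 13)*(-1) = 314439 - 9*(-1) = 314439 - 1*(-9) = 314439 + 9 = 314448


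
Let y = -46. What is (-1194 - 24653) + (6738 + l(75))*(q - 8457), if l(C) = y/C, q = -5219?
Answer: -6912476029/75 ≈ -9.2166e+7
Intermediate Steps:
l(C) = -46/C
(-1194 - 24653) + (6738 + l(75))*(q - 8457) = (-1194 - 24653) + (6738 - 46/75)*(-5219 - 8457) = -25847 + (6738 - 46*1/75)*(-13676) = -25847 + (6738 - 46/75)*(-13676) = -25847 + (505304/75)*(-13676) = -25847 - 6910537504/75 = -6912476029/75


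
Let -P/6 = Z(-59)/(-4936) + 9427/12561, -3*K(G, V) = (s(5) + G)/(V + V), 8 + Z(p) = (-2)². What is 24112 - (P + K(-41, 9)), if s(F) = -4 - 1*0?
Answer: 373799562667/15500274 ≈ 24116.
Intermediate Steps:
Z(p) = -4 (Z(p) = -8 + (-2)² = -8 + 4 = -4)
s(F) = -4 (s(F) = -4 + 0 = -4)
K(G, V) = -(-4 + G)/(6*V) (K(G, V) = -(-4 + G)/(3*(V + V)) = -(-4 + G)/(3*(2*V)) = -(-4 + G)*1/(2*V)/3 = -(-4 + G)/(6*V))
P = -11645479/2583379 (P = -6*(-4/(-4936) + 9427/12561) = -6*(-4*(-1/4936) + 9427*(1/12561)) = -6*(1/1234 + 9427/12561) = -6*11645479/15500274 = -11645479/2583379 ≈ -4.5079)
24112 - (P + K(-41, 9)) = 24112 - (-11645479/2583379 + (⅙)*(4 - 1*(-41))/9) = 24112 - (-11645479/2583379 + (⅙)*(⅑)*(4 + 41)) = 24112 - (-11645479/2583379 + (⅙)*(⅑)*45) = 24112 - (-11645479/2583379 + ⅚) = 24112 - 1*(-56955979/15500274) = 24112 + 56955979/15500274 = 373799562667/15500274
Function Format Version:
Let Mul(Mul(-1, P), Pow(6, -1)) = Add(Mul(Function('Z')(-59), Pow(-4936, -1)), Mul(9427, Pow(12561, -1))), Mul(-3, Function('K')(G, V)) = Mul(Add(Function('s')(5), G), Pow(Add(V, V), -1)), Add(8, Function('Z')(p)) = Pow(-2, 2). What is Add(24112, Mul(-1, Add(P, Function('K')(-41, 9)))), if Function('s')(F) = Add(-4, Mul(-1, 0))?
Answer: Rational(373799562667, 15500274) ≈ 24116.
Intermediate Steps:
Function('Z')(p) = -4 (Function('Z')(p) = Add(-8, Pow(-2, 2)) = Add(-8, 4) = -4)
Function('s')(F) = -4 (Function('s')(F) = Add(-4, 0) = -4)
Function('K')(G, V) = Mul(Rational(-1, 6), Pow(V, -1), Add(-4, G)) (Function('K')(G, V) = Mul(Rational(-1, 3), Mul(Add(-4, G), Pow(Add(V, V), -1))) = Mul(Rational(-1, 3), Mul(Add(-4, G), Pow(Mul(2, V), -1))) = Mul(Rational(-1, 3), Mul(Add(-4, G), Mul(Rational(1, 2), Pow(V, -1)))) = Mul(Rational(-1, 3), Mul(Rational(1, 2), Pow(V, -1), Add(-4, G))) = Mul(Rational(-1, 6), Pow(V, -1), Add(-4, G)))
P = Rational(-11645479, 2583379) (P = Mul(-6, Add(Mul(-4, Pow(-4936, -1)), Mul(9427, Pow(12561, -1)))) = Mul(-6, Add(Mul(-4, Rational(-1, 4936)), Mul(9427, Rational(1, 12561)))) = Mul(-6, Add(Rational(1, 1234), Rational(9427, 12561))) = Mul(-6, Rational(11645479, 15500274)) = Rational(-11645479, 2583379) ≈ -4.5079)
Add(24112, Mul(-1, Add(P, Function('K')(-41, 9)))) = Add(24112, Mul(-1, Add(Rational(-11645479, 2583379), Mul(Rational(1, 6), Pow(9, -1), Add(4, Mul(-1, -41)))))) = Add(24112, Mul(-1, Add(Rational(-11645479, 2583379), Mul(Rational(1, 6), Rational(1, 9), Add(4, 41))))) = Add(24112, Mul(-1, Add(Rational(-11645479, 2583379), Mul(Rational(1, 6), Rational(1, 9), 45)))) = Add(24112, Mul(-1, Add(Rational(-11645479, 2583379), Rational(5, 6)))) = Add(24112, Mul(-1, Rational(-56955979, 15500274))) = Add(24112, Rational(56955979, 15500274)) = Rational(373799562667, 15500274)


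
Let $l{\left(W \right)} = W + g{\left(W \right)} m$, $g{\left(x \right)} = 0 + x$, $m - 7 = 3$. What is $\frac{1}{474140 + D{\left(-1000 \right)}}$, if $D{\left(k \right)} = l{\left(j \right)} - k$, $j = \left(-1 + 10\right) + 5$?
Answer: $\frac{1}{475294} \approx 2.104 \cdot 10^{-6}$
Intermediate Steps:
$m = 10$ ($m = 7 + 3 = 10$)
$j = 14$ ($j = 9 + 5 = 14$)
$g{\left(x \right)} = x$
$l{\left(W \right)} = 11 W$ ($l{\left(W \right)} = W + W 10 = W + 10 W = 11 W$)
$D{\left(k \right)} = 154 - k$ ($D{\left(k \right)} = 11 \cdot 14 - k = 154 - k$)
$\frac{1}{474140 + D{\left(-1000 \right)}} = \frac{1}{474140 + \left(154 - -1000\right)} = \frac{1}{474140 + \left(154 + 1000\right)} = \frac{1}{474140 + 1154} = \frac{1}{475294}$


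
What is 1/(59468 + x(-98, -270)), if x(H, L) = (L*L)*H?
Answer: -1/7084732 ≈ -1.4115e-7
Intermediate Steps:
x(H, L) = H*L**2 (x(H, L) = L**2*H = H*L**2)
1/(59468 + x(-98, -270)) = 1/(59468 - 98*(-270)**2) = 1/(59468 - 98*72900) = 1/(59468 - 7144200) = 1/(-7084732) = -1/7084732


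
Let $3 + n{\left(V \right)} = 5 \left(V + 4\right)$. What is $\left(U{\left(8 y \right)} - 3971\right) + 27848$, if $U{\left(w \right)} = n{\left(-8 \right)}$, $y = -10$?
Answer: $23854$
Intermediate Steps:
$n{\left(V \right)} = 17 + 5 V$ ($n{\left(V \right)} = -3 + 5 \left(V + 4\right) = -3 + 5 \left(4 + V\right) = -3 + \left(20 + 5 V\right) = 17 + 5 V$)
$U{\left(w \right)} = -23$ ($U{\left(w \right)} = 17 + 5 \left(-8\right) = 17 - 40 = -23$)
$\left(U{\left(8 y \right)} - 3971\right) + 27848 = \left(-23 - 3971\right) + 27848 = -3994 + 27848 = 23854$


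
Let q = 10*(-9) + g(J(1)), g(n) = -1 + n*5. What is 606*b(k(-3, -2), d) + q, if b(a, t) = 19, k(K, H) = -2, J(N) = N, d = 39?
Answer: 11428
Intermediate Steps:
g(n) = -1 + 5*n
q = -86 (q = 10*(-9) + (-1 + 5*1) = -90 + (-1 + 5) = -90 + 4 = -86)
606*b(k(-3, -2), d) + q = 606*19 - 86 = 11514 - 86 = 11428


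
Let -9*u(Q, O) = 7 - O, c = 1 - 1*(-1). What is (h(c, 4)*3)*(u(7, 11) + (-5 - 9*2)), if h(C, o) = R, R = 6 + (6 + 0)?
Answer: -812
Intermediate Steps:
R = 12 (R = 6 + 6 = 12)
c = 2 (c = 1 + 1 = 2)
h(C, o) = 12
u(Q, O) = -7/9 + O/9 (u(Q, O) = -(7 - O)/9 = -7/9 + O/9)
(h(c, 4)*3)*(u(7, 11) + (-5 - 9*2)) = (12*3)*((-7/9 + (⅑)*11) + (-5 - 9*2)) = 36*((-7/9 + 11/9) + (-5 - 18)) = 36*(4/9 - 23) = 36*(-203/9) = -812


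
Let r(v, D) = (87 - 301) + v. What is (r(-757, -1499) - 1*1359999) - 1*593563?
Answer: -1954533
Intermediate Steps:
r(v, D) = -214 + v
(r(-757, -1499) - 1*1359999) - 1*593563 = ((-214 - 757) - 1*1359999) - 1*593563 = (-971 - 1359999) - 593563 = -1360970 - 593563 = -1954533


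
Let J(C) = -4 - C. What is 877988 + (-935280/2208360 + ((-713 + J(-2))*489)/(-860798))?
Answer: 13908440821618165/15841265594 ≈ 8.7799e+5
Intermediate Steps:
877988 + (-935280/2208360 + ((-713 + J(-2))*489)/(-860798)) = 877988 + (-935280/2208360 + ((-713 + (-4 - 1*(-2)))*489)/(-860798)) = 877988 + (-935280*1/2208360 + ((-713 + (-4 + 2))*489)*(-1/860798)) = 877988 + (-7794/18403 + ((-713 - 2)*489)*(-1/860798)) = 877988 + (-7794/18403 - 715*489*(-1/860798)) = 877988 + (-7794/18403 - 349635*(-1/860798)) = 877988 + (-7794/18403 + 349635/860798) = 877988 - 274726707/15841265594 = 13908440821618165/15841265594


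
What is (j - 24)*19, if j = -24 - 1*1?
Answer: -931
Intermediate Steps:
j = -25 (j = -24 - 1 = -25)
(j - 24)*19 = (-25 - 24)*19 = -49*19 = -931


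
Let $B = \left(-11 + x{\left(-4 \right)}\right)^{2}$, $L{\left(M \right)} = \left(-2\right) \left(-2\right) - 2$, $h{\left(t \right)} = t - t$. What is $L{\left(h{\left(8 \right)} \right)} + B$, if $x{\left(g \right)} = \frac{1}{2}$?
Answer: $\frac{449}{4} \approx 112.25$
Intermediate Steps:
$x{\left(g \right)} = \frac{1}{2}$
$h{\left(t \right)} = 0$
$L{\left(M \right)} = 2$ ($L{\left(M \right)} = 4 - 2 = 2$)
$B = \frac{441}{4}$ ($B = \left(-11 + \frac{1}{2}\right)^{2} = \left(- \frac{21}{2}\right)^{2} = \frac{441}{4} \approx 110.25$)
$L{\left(h{\left(8 \right)} \right)} + B = 2 + \frac{441}{4} = \frac{449}{4}$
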